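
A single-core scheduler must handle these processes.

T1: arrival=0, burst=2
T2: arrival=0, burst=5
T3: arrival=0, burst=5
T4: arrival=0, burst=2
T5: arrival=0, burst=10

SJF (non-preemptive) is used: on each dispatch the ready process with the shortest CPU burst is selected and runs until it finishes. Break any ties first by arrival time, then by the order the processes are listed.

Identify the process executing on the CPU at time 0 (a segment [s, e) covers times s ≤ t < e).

Timeline: | T1 0-2 | T4 2-4 | T2 4-9 | T3 9-14 | T5 14-24 |
Completion: T1=2  T2=9  T3=14  T4=4  T5=24

T1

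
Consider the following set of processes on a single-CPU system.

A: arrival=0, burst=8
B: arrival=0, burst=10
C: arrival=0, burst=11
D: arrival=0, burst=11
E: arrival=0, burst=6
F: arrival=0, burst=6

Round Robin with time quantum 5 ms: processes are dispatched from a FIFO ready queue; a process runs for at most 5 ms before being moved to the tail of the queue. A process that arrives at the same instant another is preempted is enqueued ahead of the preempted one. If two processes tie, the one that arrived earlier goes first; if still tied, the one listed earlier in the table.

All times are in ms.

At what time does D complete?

Schedule: | A 0-5 | B 5-10 | C 10-15 | D 15-20 | E 20-25 | F 25-30 | A 30-33 | B 33-38 | C 38-43 | D 43-48 | E 48-49 | F 49-50 | C 50-51 | D 51-52 |
Completion: A=33  B=38  C=51  D=52  E=49  F=50

52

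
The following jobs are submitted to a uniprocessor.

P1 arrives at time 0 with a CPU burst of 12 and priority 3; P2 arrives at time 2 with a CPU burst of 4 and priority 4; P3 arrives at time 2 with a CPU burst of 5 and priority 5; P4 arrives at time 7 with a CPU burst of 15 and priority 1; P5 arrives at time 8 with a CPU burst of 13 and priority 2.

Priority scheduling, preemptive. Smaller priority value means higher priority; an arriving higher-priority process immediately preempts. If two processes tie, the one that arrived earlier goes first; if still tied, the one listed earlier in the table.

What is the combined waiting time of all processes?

Timeline: | P1 0-7 | P4 7-22 | P5 22-35 | P1 35-40 | P2 40-44 | P3 44-49 |
Completion: P1=40  P2=44  P3=49  P4=22  P5=35
Turnaround (C−A): P1=40  P2=42  P3=47  P4=15  P5=27
Waiting = turnaround − burst: P1=28, P2=38, P3=42, P4=0, P5=14
Total waiting = 28 + 38 + 42 + 0 + 14 = 122

122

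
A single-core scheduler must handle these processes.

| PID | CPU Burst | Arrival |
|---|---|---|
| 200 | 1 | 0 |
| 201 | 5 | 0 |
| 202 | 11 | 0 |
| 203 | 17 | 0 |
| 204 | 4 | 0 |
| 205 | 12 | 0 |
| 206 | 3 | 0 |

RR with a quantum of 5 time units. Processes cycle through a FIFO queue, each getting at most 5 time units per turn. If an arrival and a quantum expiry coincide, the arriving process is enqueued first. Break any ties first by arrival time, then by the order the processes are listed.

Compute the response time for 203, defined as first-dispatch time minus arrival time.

Timeline: | 200 0-1 | 201 1-6 | 202 6-11 | 203 11-16 | 204 16-20 | 205 20-25 | 206 25-28 | 202 28-33 | 203 33-38 | 205 38-43 | 202 43-44 | 203 44-49 | 205 49-51 | 203 51-53 |
Completion: 200=1  201=6  202=44  203=53  204=20  205=51  206=28
Response(203) = first start − arrival = 11 − 0 = 11

11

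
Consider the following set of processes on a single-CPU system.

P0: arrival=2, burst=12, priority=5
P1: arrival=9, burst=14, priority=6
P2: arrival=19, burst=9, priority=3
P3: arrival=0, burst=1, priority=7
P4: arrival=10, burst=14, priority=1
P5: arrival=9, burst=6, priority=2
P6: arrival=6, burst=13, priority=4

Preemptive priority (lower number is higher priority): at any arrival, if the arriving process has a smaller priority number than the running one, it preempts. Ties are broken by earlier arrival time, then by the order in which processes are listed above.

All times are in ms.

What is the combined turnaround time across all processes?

211

Schedule: | P3 0-1 | idle 1-2 | P0 2-6 | P6 6-9 | P5 9-10 | P4 10-24 | P5 24-29 | P2 29-38 | P6 38-48 | P0 48-56 | P1 56-70 |
Completion: P0=56  P1=70  P2=38  P3=1  P4=24  P5=29  P6=48
Turnaround (C−A): P0=54  P1=61  P2=19  P3=1  P4=14  P5=20  P6=42
Turnaround = completion − arrival: P0=54, P1=61, P2=19, P3=1, P4=14, P5=20, P6=42
Total turnaround = 54 + 61 + 19 + 1 + 14 + 20 + 42 = 211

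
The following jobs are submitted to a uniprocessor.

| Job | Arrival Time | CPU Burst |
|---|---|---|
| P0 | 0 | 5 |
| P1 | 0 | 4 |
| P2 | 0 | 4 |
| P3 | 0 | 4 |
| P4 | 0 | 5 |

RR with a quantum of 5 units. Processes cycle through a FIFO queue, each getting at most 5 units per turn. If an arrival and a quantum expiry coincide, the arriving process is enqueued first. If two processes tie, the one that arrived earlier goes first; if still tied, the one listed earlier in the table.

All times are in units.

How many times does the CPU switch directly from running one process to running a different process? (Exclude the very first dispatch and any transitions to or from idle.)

4

Gantt: | P0 0-5 | P1 5-9 | P2 9-13 | P3 13-17 | P4 17-22 |
Completion: P0=5  P1=9  P2=13  P3=17  P4=22
Turnaround (C−A): P0=5  P1=9  P2=13  P3=17  P4=22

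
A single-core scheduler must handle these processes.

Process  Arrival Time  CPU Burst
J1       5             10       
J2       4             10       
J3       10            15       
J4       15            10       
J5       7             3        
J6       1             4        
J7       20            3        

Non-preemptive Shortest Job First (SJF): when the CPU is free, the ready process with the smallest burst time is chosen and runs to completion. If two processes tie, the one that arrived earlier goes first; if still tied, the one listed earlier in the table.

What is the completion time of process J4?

41

Gantt: | idle 0-1 | J6 1-5 | J2 5-15 | J5 15-18 | J1 18-28 | J7 28-31 | J4 31-41 | J3 41-56 |
Completion: J1=28  J2=15  J3=56  J4=41  J5=18  J6=5  J7=31
Turnaround (C−A): J1=23  J2=11  J3=46  J4=26  J5=11  J6=4  J7=11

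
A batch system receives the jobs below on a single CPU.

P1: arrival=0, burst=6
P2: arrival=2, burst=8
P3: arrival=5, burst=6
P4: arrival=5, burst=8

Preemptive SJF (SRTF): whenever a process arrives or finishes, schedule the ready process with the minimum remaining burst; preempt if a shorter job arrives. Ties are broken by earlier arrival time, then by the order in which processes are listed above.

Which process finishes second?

Gantt: | P1 0-6 | P3 6-12 | P2 12-20 | P4 20-28 |
Completion: P1=6  P2=20  P3=12  P4=28
Turnaround (C−A): P1=6  P2=18  P3=7  P4=23
Finish order: P1 → P3 → P2 → P4

P3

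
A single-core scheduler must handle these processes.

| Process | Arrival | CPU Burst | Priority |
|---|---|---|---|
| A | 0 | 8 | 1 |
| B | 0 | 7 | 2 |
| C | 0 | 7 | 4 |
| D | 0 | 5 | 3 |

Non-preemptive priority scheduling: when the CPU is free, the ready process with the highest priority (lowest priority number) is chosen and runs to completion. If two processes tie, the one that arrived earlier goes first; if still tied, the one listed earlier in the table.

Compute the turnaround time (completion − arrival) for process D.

Timeline: | A 0-8 | B 8-15 | D 15-20 | C 20-27 |
Completion: A=8  B=15  C=27  D=20
Turnaround(D) = completion − arrival = 20 − 0 = 20

20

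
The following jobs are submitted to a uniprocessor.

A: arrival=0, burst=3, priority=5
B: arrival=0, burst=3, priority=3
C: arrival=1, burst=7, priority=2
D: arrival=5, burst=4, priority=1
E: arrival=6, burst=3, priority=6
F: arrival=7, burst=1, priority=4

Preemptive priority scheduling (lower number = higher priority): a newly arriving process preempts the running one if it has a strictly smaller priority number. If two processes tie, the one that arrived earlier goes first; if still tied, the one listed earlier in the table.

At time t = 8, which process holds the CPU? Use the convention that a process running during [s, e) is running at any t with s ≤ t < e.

D

Timeline: | B 0-1 | C 1-5 | D 5-9 | C 9-12 | B 12-14 | F 14-15 | A 15-18 | E 18-21 |
Completion: A=18  B=14  C=12  D=9  E=21  F=15
Turnaround (C−A): A=18  B=14  C=11  D=4  E=15  F=8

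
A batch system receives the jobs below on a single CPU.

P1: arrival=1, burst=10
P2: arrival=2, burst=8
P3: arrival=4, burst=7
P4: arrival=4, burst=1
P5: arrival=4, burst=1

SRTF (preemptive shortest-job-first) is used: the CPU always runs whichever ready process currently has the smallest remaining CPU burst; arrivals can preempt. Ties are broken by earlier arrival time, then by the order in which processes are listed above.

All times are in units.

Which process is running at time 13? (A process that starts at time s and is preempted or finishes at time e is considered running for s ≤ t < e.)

P3

Schedule: | idle 0-1 | P1 1-2 | P2 2-4 | P4 4-5 | P5 5-6 | P2 6-12 | P3 12-19 | P1 19-28 |
Completion: P1=28  P2=12  P3=19  P4=5  P5=6
Turnaround (C−A): P1=27  P2=10  P3=15  P4=1  P5=2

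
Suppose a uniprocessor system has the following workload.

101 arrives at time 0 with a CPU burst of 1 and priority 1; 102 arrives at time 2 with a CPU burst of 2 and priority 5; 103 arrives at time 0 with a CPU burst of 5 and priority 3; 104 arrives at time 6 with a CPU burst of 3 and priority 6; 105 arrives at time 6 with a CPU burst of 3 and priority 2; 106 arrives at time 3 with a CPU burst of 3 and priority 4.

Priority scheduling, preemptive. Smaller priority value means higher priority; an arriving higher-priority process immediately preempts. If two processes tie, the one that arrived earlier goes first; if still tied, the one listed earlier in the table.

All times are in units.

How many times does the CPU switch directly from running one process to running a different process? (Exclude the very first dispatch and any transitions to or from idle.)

5

Schedule: | 101 0-1 | 103 1-6 | 105 6-9 | 106 9-12 | 102 12-14 | 104 14-17 |
Completion: 101=1  102=14  103=6  104=17  105=9  106=12
Turnaround (C−A): 101=1  102=12  103=6  104=11  105=3  106=9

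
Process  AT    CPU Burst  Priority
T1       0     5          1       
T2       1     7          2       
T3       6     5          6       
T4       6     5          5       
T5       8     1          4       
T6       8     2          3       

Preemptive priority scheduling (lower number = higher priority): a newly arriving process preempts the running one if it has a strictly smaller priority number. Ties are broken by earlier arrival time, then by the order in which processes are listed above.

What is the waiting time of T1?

Schedule: | T1 0-5 | T2 5-12 | T6 12-14 | T5 14-15 | T4 15-20 | T3 20-25 |
Completion: T1=5  T2=12  T3=25  T4=20  T5=15  T6=14
Turnaround (C−A): T1=5  T2=11  T3=19  T4=14  T5=7  T6=6
Waiting(T1) = turnaround − burst = 5 − 5 = 0

0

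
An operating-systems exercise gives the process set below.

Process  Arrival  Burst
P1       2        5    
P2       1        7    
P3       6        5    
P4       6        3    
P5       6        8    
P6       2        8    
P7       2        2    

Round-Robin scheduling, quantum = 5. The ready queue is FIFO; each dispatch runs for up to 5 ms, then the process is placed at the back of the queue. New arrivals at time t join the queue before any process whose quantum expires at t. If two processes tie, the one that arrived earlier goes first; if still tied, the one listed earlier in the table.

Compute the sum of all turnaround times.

Timeline: | idle 0-1 | P2 1-6 | P1 6-11 | P6 11-16 | P7 16-18 | P3 18-23 | P4 23-26 | P5 26-31 | P2 31-33 | P6 33-36 | P5 36-39 |
Completion: P1=11  P2=33  P3=23  P4=26  P5=39  P6=36  P7=18
Turnaround (C−A): P1=9  P2=32  P3=17  P4=20  P5=33  P6=34  P7=16
Turnaround = completion − arrival: P1=9, P2=32, P3=17, P4=20, P5=33, P6=34, P7=16
Total turnaround = 9 + 32 + 17 + 20 + 33 + 34 + 16 = 161

161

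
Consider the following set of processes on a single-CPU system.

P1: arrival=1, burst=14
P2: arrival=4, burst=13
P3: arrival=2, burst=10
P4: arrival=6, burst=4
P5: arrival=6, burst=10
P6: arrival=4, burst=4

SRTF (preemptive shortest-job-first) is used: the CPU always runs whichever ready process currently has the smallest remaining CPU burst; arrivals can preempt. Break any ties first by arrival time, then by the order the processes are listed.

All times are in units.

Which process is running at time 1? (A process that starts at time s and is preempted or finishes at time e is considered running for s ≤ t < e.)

P1

Gantt: | idle 0-1 | P1 1-2 | P3 2-4 | P6 4-8 | P4 8-12 | P3 12-20 | P5 20-30 | P1 30-43 | P2 43-56 |
Completion: P1=43  P2=56  P3=20  P4=12  P5=30  P6=8
Turnaround (C−A): P1=42  P2=52  P3=18  P4=6  P5=24  P6=4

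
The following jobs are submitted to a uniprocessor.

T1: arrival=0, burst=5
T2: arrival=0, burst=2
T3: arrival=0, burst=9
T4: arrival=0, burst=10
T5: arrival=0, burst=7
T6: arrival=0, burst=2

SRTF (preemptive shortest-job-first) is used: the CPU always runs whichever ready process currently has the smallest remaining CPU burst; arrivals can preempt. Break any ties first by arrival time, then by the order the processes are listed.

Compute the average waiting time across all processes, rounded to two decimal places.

Schedule: | T2 0-2 | T6 2-4 | T1 4-9 | T5 9-16 | T3 16-25 | T4 25-35 |
Completion: T1=9  T2=2  T3=25  T4=35  T5=16  T6=4
Waiting times: T1=4, T2=0, T3=16, T4=25, T5=9, T6=2
Average waiting = (4+0+16+25+9+2) / 6 = 56/6 = 9.33

9.33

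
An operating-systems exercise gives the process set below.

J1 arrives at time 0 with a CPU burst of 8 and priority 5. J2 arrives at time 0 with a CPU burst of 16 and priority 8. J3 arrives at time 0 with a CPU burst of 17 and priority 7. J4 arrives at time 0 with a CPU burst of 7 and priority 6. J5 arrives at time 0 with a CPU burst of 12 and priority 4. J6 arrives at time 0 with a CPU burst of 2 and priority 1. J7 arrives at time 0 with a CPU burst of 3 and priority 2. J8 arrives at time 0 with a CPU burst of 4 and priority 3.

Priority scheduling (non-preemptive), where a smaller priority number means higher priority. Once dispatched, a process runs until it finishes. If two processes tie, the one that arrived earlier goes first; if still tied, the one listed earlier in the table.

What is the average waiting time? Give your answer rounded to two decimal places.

Timeline: | J6 0-2 | J7 2-5 | J8 5-9 | J5 9-21 | J1 21-29 | J4 29-36 | J3 36-53 | J2 53-69 |
Completion: J1=29  J2=69  J3=53  J4=36  J5=21  J6=2  J7=5  J8=9
Turnaround (C−A): J1=29  J2=69  J3=53  J4=36  J5=21  J6=2  J7=5  J8=9
Waiting times: J1=21, J2=53, J3=36, J4=29, J5=9, J6=0, J7=2, J8=5
Average waiting = (21+53+36+29+9+0+2+5) / 8 = 155/8 = 19.38

19.38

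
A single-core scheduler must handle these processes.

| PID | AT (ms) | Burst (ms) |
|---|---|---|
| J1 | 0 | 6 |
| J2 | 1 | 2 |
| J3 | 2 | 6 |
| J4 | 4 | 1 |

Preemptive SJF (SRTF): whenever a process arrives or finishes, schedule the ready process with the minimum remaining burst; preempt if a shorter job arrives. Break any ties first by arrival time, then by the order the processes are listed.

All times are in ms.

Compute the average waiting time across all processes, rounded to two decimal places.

Schedule: | J1 0-1 | J2 1-3 | J1 3-4 | J4 4-5 | J1 5-9 | J3 9-15 |
Completion: J1=9  J2=3  J3=15  J4=5
Waiting times: J1=3, J2=0, J3=7, J4=0
Average waiting = (3+0+7+0) / 4 = 10/4 = 2.50

2.50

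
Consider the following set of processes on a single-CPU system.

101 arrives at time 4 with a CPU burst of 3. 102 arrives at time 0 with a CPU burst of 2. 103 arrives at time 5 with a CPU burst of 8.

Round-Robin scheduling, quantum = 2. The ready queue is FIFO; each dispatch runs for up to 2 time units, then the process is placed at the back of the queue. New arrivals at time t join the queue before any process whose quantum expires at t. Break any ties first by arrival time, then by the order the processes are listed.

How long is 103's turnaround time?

Schedule: | 102 0-2 | idle 2-4 | 101 4-6 | 103 6-8 | 101 8-9 | 103 9-15 |
Completion: 101=9  102=2  103=15
Turnaround(103) = completion − arrival = 15 − 5 = 10

10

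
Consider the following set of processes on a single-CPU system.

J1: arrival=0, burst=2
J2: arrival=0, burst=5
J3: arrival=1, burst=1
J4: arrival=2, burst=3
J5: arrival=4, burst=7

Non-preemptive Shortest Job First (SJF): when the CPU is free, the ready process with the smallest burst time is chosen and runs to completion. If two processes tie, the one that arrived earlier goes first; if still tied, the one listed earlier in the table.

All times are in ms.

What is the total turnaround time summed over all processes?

Schedule: | J1 0-2 | J3 2-3 | J4 3-6 | J2 6-11 | J5 11-18 |
Completion: J1=2  J2=11  J3=3  J4=6  J5=18
Turnaround (C−A): J1=2  J2=11  J3=2  J4=4  J5=14
Turnaround = completion − arrival: J1=2, J2=11, J3=2, J4=4, J5=14
Total turnaround = 2 + 11 + 2 + 4 + 14 = 33

33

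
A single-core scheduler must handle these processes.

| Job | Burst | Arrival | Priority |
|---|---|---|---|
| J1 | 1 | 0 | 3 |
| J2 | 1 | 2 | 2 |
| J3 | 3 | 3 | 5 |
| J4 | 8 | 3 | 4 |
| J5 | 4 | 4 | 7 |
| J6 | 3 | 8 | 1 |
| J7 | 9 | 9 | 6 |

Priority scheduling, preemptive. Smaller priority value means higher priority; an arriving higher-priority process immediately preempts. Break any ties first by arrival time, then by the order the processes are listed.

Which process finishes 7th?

J5

Schedule: | J1 0-1 | idle 1-2 | J2 2-3 | J4 3-8 | J6 8-11 | J4 11-14 | J3 14-17 | J7 17-26 | J5 26-30 |
Completion: J1=1  J2=3  J3=17  J4=14  J5=30  J6=11  J7=26
Finish order: J1 → J2 → J6 → J4 → J3 → J7 → J5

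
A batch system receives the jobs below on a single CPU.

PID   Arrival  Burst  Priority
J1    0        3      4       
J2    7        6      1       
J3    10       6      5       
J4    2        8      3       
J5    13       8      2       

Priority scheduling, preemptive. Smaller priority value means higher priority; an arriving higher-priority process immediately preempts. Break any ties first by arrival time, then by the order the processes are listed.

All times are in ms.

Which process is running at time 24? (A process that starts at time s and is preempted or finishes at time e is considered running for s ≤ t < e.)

J1

Timeline: | J1 0-2 | J4 2-7 | J2 7-13 | J5 13-21 | J4 21-24 | J1 24-25 | J3 25-31 |
Completion: J1=25  J2=13  J3=31  J4=24  J5=21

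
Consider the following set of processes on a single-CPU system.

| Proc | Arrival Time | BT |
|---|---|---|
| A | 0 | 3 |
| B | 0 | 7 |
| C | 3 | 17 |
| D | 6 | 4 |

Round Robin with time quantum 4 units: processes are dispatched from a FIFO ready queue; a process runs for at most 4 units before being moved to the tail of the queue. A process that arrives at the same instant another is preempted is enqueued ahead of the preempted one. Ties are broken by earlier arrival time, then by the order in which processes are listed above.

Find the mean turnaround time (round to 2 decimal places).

14.50

Gantt: | A 0-3 | B 3-7 | C 7-11 | D 11-15 | B 15-18 | C 18-31 |
Completion: A=3  B=18  C=31  D=15
Turnaround (C−A): A=3  B=18  C=28  D=9
Turnaround times: A=3, B=18, C=28, D=9
Average turnaround = (3+18+28+9) / 4 = 58/4 = 14.50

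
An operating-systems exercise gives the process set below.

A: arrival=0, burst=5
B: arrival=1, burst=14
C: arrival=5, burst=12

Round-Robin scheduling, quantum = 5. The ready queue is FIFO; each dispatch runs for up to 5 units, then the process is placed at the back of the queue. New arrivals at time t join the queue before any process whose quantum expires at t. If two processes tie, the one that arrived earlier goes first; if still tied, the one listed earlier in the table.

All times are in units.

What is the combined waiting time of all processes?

Timeline: | A 0-5 | B 5-10 | C 10-15 | B 15-20 | C 20-25 | B 25-29 | C 29-31 |
Completion: A=5  B=29  C=31
Turnaround (C−A): A=5  B=28  C=26
Waiting = turnaround − burst: A=0, B=14, C=14
Total waiting = 0 + 14 + 14 = 28

28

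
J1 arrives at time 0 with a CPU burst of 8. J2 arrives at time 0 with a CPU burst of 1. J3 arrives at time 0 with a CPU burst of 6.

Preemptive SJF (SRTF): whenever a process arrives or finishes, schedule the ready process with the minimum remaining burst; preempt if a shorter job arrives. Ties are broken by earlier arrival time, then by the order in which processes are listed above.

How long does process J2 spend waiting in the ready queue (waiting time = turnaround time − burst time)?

0

Schedule: | J2 0-1 | J3 1-7 | J1 7-15 |
Completion: J1=15  J2=1  J3=7
Waiting(J2) = turnaround − burst = 1 − 1 = 0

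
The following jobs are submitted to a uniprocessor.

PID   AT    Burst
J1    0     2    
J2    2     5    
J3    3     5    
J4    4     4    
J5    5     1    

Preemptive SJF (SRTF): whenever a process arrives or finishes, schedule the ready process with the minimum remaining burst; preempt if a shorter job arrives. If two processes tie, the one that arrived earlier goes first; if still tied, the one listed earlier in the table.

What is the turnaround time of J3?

Timeline: | J1 0-2 | J2 2-5 | J5 5-6 | J2 6-8 | J4 8-12 | J3 12-17 |
Completion: J1=2  J2=8  J3=17  J4=12  J5=6
Turnaround (C−A): J1=2  J2=6  J3=14  J4=8  J5=1
Turnaround(J3) = completion − arrival = 17 − 3 = 14

14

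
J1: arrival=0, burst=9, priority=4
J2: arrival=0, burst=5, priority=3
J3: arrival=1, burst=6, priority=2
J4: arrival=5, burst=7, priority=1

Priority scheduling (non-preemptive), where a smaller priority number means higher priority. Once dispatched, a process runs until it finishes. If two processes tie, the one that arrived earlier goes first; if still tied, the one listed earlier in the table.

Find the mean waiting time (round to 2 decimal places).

7.25

Gantt: | J2 0-5 | J4 5-12 | J3 12-18 | J1 18-27 |
Completion: J1=27  J2=5  J3=18  J4=12
Turnaround (C−A): J1=27  J2=5  J3=17  J4=7
Waiting times: J1=18, J2=0, J3=11, J4=0
Average waiting = (18+0+11+0) / 4 = 29/4 = 7.25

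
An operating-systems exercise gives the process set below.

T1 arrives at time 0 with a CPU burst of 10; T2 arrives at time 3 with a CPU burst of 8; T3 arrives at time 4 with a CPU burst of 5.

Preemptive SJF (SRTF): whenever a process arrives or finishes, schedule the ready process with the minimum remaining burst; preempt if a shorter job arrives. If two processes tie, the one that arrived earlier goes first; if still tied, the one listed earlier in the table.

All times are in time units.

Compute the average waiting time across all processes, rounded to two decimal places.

5.67

Timeline: | T1 0-4 | T3 4-9 | T1 9-15 | T2 15-23 |
Completion: T1=15  T2=23  T3=9
Waiting times: T1=5, T2=12, T3=0
Average waiting = (5+12+0) / 3 = 17/3 = 5.67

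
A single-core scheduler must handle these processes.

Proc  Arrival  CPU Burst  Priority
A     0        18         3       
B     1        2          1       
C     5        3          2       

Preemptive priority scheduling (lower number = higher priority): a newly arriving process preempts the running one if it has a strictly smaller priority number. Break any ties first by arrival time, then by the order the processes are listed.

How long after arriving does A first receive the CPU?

0

Gantt: | A 0-1 | B 1-3 | A 3-5 | C 5-8 | A 8-23 |
Completion: A=23  B=3  C=8
Response(A) = first start − arrival = 0 − 0 = 0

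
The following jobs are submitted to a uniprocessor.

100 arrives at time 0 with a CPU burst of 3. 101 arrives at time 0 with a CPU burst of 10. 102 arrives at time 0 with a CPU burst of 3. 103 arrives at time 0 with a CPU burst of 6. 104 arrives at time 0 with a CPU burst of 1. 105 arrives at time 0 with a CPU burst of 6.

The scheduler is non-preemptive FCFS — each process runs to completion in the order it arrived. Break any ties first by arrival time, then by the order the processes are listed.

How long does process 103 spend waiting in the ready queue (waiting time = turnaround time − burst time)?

16

Schedule: | 100 0-3 | 101 3-13 | 102 13-16 | 103 16-22 | 104 22-23 | 105 23-29 |
Completion: 100=3  101=13  102=16  103=22  104=23  105=29
Waiting(103) = turnaround − burst = 22 − 6 = 16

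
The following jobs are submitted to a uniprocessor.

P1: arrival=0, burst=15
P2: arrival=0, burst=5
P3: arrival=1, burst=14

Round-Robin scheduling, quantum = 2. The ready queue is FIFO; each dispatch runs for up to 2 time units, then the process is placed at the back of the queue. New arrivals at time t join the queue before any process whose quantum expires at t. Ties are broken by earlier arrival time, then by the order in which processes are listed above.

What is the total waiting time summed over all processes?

Schedule: | P1 0-2 | P2 2-4 | P3 4-6 | P1 6-8 | P2 8-10 | P3 10-12 | P1 12-14 | P2 14-15 | P3 15-17 | P1 17-19 | P3 19-21 | P1 21-23 | P3 23-25 | P1 25-27 | P3 27-29 | P1 29-31 | P3 31-33 | P1 33-34 |
Completion: P1=34  P2=15  P3=33
Waiting = turnaround − burst: P1=19, P2=10, P3=18
Total waiting = 19 + 10 + 18 = 47

47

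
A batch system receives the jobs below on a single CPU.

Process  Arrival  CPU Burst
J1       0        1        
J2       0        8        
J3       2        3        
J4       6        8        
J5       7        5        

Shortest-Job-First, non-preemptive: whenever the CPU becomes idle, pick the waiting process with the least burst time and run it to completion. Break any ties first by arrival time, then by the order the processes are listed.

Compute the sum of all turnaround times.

Timeline: | J1 0-1 | J2 1-9 | J3 9-12 | J5 12-17 | J4 17-25 |
Completion: J1=1  J2=9  J3=12  J4=25  J5=17
Turnaround (C−A): J1=1  J2=9  J3=10  J4=19  J5=10
Turnaround = completion − arrival: J1=1, J2=9, J3=10, J4=19, J5=10
Total turnaround = 1 + 9 + 10 + 19 + 10 = 49

49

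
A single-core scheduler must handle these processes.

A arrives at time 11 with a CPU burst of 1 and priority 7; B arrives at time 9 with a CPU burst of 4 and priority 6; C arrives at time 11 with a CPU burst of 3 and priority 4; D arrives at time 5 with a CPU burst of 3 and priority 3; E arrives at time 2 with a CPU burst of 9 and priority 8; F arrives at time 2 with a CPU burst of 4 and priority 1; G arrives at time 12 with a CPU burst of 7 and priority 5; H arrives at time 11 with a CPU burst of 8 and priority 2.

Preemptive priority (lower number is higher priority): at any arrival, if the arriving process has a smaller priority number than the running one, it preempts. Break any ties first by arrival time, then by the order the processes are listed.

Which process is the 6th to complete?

B

Schedule: | idle 0-2 | F 2-6 | D 6-9 | B 9-11 | H 11-19 | C 19-22 | G 22-29 | B 29-31 | A 31-32 | E 32-41 |
Completion: A=32  B=31  C=22  D=9  E=41  F=6  G=29  H=19
Turnaround (C−A): A=21  B=22  C=11  D=4  E=39  F=4  G=17  H=8
Finish order: F → D → H → C → G → B → A → E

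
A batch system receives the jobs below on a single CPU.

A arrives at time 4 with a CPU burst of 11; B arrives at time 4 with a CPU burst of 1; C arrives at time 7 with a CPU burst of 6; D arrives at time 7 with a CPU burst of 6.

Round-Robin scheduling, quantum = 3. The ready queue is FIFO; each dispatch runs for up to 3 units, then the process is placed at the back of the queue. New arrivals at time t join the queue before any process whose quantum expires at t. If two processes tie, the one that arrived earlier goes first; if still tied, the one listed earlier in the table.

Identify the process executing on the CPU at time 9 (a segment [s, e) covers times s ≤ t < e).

Timeline: | idle 0-4 | A 4-7 | B 7-8 | C 8-11 | D 11-14 | A 14-17 | C 17-20 | D 20-23 | A 23-28 |
Completion: A=28  B=8  C=20  D=23
Turnaround (C−A): A=24  B=4  C=13  D=16

C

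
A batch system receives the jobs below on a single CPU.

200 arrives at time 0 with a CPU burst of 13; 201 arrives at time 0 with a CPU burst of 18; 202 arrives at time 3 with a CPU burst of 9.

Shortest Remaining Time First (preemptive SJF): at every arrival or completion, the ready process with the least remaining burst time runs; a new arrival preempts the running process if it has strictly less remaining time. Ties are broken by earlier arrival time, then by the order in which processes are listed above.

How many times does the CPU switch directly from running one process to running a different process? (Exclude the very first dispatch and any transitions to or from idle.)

3

Timeline: | 200 0-3 | 202 3-12 | 200 12-22 | 201 22-40 |
Completion: 200=22  201=40  202=12
Turnaround (C−A): 200=22  201=40  202=9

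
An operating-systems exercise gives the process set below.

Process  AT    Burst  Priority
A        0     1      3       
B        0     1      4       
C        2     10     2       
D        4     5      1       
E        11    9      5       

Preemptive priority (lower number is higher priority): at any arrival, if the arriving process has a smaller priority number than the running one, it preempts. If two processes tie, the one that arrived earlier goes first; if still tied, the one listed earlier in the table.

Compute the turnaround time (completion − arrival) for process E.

15

Schedule: | A 0-1 | B 1-2 | C 2-4 | D 4-9 | C 9-17 | E 17-26 |
Completion: A=1  B=2  C=17  D=9  E=26
Turnaround (C−A): A=1  B=2  C=15  D=5  E=15
Turnaround(E) = completion − arrival = 26 − 11 = 15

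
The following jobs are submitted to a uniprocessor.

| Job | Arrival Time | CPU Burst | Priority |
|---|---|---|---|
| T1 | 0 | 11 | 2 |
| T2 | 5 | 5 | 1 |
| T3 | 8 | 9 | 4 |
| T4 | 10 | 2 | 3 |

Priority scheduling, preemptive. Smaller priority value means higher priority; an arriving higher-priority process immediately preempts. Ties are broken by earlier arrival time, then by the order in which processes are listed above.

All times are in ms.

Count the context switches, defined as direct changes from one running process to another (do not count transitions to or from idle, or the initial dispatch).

Timeline: | T1 0-5 | T2 5-10 | T1 10-16 | T4 16-18 | T3 18-27 |
Completion: T1=16  T2=10  T3=27  T4=18

4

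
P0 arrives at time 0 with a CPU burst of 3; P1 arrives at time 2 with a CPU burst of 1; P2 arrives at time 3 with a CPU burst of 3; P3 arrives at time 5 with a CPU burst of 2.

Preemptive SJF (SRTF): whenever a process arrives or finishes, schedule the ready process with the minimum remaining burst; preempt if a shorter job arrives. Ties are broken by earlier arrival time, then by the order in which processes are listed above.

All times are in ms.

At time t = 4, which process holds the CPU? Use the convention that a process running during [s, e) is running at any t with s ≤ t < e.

P2

Timeline: | P0 0-3 | P1 3-4 | P2 4-7 | P3 7-9 |
Completion: P0=3  P1=4  P2=7  P3=9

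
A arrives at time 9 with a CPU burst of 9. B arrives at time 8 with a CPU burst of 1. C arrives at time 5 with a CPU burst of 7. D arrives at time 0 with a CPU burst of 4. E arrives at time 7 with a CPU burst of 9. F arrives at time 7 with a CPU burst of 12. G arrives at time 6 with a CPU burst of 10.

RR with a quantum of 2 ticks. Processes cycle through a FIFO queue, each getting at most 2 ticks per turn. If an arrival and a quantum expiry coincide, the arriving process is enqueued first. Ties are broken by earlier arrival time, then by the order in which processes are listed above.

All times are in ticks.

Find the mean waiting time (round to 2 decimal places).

22.86

Gantt: | D 0-4 | idle 4-5 | C 5-7 | G 7-9 | E 9-11 | F 11-13 | C 13-15 | B 15-16 | A 16-18 | G 18-20 | E 20-22 | F 22-24 | C 24-26 | A 26-28 | G 28-30 | E 30-32 | F 32-34 | C 34-35 | A 35-37 | G 37-39 | E 39-41 | F 41-43 | A 43-45 | G 45-47 | E 47-48 | F 48-50 | A 50-51 | F 51-53 |
Completion: A=51  B=16  C=35  D=4  E=48  F=53  G=47
Turnaround (C−A): A=42  B=8  C=30  D=4  E=41  F=46  G=41
Waiting times: A=33, B=7, C=23, D=0, E=32, F=34, G=31
Average waiting = (33+7+23+0+32+34+31) / 7 = 160/7 = 22.86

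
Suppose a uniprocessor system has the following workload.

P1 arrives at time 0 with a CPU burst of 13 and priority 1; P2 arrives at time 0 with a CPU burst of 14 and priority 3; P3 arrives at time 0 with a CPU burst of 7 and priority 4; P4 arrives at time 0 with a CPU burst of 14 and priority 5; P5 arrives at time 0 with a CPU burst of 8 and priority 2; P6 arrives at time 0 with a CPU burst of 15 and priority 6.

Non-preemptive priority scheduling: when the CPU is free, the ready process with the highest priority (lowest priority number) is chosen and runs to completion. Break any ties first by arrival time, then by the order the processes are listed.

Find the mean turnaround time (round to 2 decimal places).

Schedule: | P1 0-13 | P5 13-21 | P2 21-35 | P3 35-42 | P4 42-56 | P6 56-71 |
Completion: P1=13  P2=35  P3=42  P4=56  P5=21  P6=71
Turnaround (C−A): P1=13  P2=35  P3=42  P4=56  P5=21  P6=71
Turnaround times: P1=13, P2=35, P3=42, P4=56, P5=21, P6=71
Average turnaround = (13+35+42+56+21+71) / 6 = 238/6 = 39.67

39.67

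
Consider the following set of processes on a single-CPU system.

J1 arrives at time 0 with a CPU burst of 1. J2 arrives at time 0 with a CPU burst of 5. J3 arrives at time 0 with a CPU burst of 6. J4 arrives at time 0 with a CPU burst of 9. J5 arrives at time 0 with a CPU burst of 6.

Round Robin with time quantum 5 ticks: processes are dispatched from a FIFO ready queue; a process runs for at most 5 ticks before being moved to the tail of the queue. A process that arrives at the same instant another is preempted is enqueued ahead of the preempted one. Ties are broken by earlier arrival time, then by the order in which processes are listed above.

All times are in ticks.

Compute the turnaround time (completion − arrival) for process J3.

22

Timeline: | J1 0-1 | J2 1-6 | J3 6-11 | J4 11-16 | J5 16-21 | J3 21-22 | J4 22-26 | J5 26-27 |
Completion: J1=1  J2=6  J3=22  J4=26  J5=27
Turnaround (C−A): J1=1  J2=6  J3=22  J4=26  J5=27
Turnaround(J3) = completion − arrival = 22 − 0 = 22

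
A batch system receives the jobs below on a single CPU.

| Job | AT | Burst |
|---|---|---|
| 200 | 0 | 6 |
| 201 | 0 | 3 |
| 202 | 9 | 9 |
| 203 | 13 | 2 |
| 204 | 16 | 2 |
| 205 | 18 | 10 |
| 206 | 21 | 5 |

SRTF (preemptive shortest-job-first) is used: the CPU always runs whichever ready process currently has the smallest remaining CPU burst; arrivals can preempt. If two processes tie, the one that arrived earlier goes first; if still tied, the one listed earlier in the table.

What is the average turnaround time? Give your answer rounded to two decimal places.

7.71

Gantt: | 201 0-3 | 200 3-9 | 202 9-13 | 203 13-15 | 202 15-16 | 204 16-18 | 202 18-22 | 206 22-27 | 205 27-37 |
Completion: 200=9  201=3  202=22  203=15  204=18  205=37  206=27
Turnaround (C−A): 200=9  201=3  202=13  203=2  204=2  205=19  206=6
Turnaround times: 200=9, 201=3, 202=13, 203=2, 204=2, 205=19, 206=6
Average turnaround = (9+3+13+2+2+19+6) / 7 = 54/7 = 7.71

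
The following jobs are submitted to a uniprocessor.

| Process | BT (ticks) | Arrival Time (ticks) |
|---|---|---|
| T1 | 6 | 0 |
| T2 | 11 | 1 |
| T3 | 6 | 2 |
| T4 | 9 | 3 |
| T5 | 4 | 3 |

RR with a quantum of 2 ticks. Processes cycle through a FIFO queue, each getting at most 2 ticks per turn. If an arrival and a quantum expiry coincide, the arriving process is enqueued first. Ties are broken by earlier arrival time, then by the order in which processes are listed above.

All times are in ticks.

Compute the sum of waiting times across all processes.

Timeline: | T1 0-2 | T2 2-4 | T3 4-6 | T1 6-8 | T4 8-10 | T5 10-12 | T2 12-14 | T3 14-16 | T1 16-18 | T4 18-20 | T5 20-22 | T2 22-24 | T3 24-26 | T4 26-28 | T2 28-30 | T4 30-32 | T2 32-34 | T4 34-35 | T2 35-36 |
Completion: T1=18  T2=36  T3=26  T4=35  T5=22
Waiting = turnaround − burst: T1=12, T2=24, T3=18, T4=23, T5=15
Total waiting = 12 + 24 + 18 + 23 + 15 = 92

92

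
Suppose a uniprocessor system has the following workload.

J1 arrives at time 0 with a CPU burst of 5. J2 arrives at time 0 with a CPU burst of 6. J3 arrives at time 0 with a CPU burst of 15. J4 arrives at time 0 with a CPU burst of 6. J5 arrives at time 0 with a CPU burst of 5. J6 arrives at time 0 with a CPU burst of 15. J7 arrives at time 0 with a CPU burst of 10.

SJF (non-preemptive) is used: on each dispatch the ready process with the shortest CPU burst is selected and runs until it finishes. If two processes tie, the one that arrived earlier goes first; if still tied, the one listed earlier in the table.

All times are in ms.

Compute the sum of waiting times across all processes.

132

Gantt: | J1 0-5 | J5 5-10 | J2 10-16 | J4 16-22 | J7 22-32 | J3 32-47 | J6 47-62 |
Completion: J1=5  J2=16  J3=47  J4=22  J5=10  J6=62  J7=32
Waiting = turnaround − burst: J1=0, J2=10, J3=32, J4=16, J5=5, J6=47, J7=22
Total waiting = 0 + 10 + 32 + 16 + 5 + 47 + 22 = 132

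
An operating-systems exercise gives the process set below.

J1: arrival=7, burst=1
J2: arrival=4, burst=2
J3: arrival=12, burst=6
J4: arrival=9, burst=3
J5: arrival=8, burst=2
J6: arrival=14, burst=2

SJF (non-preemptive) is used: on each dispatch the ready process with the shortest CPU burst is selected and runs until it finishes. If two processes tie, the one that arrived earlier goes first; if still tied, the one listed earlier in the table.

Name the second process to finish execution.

J1

Schedule: | idle 0-4 | J2 4-6 | idle 6-7 | J1 7-8 | J5 8-10 | J4 10-13 | J3 13-19 | J6 19-21 |
Completion: J1=8  J2=6  J3=19  J4=13  J5=10  J6=21
Finish order: J2 → J1 → J5 → J4 → J3 → J6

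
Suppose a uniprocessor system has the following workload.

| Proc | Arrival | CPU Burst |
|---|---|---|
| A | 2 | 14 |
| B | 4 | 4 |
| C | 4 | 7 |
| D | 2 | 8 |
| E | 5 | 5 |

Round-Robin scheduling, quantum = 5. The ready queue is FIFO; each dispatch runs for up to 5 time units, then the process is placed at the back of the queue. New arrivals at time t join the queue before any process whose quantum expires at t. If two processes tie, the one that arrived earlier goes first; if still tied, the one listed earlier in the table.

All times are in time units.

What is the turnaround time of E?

Timeline: | idle 0-2 | A 2-7 | D 7-12 | B 12-16 | C 16-21 | E 21-26 | A 26-31 | D 31-34 | C 34-36 | A 36-40 |
Completion: A=40  B=16  C=36  D=34  E=26
Turnaround(E) = completion − arrival = 26 − 5 = 21

21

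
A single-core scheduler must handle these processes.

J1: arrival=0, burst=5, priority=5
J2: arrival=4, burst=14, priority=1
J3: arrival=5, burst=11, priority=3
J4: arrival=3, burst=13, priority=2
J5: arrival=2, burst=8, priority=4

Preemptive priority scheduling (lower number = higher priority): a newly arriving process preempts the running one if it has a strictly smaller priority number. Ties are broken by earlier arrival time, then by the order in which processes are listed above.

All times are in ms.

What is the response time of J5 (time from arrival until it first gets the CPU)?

Gantt: | J1 0-2 | J5 2-3 | J4 3-4 | J2 4-18 | J4 18-30 | J3 30-41 | J5 41-48 | J1 48-51 |
Completion: J1=51  J2=18  J3=41  J4=30  J5=48
Turnaround (C−A): J1=51  J2=14  J3=36  J4=27  J5=46
Response(J5) = first start − arrival = 2 − 2 = 0

0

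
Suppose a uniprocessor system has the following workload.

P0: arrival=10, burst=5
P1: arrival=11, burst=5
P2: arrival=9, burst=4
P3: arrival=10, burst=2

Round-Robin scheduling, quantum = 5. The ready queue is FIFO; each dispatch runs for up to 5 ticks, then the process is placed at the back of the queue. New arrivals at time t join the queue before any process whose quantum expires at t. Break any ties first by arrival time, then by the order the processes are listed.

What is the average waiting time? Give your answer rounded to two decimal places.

Timeline: | idle 0-9 | P2 9-13 | P0 13-18 | P3 18-20 | P1 20-25 |
Completion: P0=18  P1=25  P2=13  P3=20
Turnaround (C−A): P0=8  P1=14  P2=4  P3=10
Waiting times: P0=3, P1=9, P2=0, P3=8
Average waiting = (3+9+0+8) / 4 = 20/4 = 5.00

5.00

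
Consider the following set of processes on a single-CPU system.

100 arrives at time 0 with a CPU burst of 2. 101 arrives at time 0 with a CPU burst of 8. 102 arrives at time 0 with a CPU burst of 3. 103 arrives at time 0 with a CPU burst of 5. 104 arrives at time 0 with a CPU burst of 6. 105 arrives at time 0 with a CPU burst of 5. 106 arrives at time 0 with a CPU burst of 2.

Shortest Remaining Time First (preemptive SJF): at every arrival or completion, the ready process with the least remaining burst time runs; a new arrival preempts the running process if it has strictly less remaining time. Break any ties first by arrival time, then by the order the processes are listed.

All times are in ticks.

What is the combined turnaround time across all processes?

Timeline: | 100 0-2 | 106 2-4 | 102 4-7 | 103 7-12 | 105 12-17 | 104 17-23 | 101 23-31 |
Completion: 100=2  101=31  102=7  103=12  104=23  105=17  106=4
Turnaround (C−A): 100=2  101=31  102=7  103=12  104=23  105=17  106=4
Turnaround = completion − arrival: 100=2, 101=31, 102=7, 103=12, 104=23, 105=17, 106=4
Total turnaround = 2 + 31 + 7 + 12 + 23 + 17 + 4 = 96

96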